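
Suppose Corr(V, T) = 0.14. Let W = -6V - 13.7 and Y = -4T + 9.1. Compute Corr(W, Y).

Corr(W, Y) = 0.14

Linear rescalings preserve correlation up to sign; here the slopes -6 and -4 have the same sign, so Corr(W, Y) = Corr(V, T) = 0.14.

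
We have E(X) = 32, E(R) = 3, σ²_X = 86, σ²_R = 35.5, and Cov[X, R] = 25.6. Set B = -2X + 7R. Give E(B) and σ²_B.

E(B) = (-2)·E(X) + 7·E(R) = (-2)·32 + 7·3 = -43.
σ²_B = a²·σ²_X + b²·σ²_R + 2ab·Cov[X, R] with a = -2, b = 7.
= (-2)²·86 + 7²·35.5 + 2·(-2)·7·25.6
= 344 + 1739.5 + (-716.8) = 1366.7.

E(B) = -43, σ²_B = 1366.7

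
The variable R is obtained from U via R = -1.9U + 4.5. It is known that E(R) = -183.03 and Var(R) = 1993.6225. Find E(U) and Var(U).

From R = -1.9U + 4.5: E(R) = a·E(U) + b, so E(U) = (E(R) − b)/a = (-183.03 − 4.5)/(-1.9) = 98.7.
Var(R) = a²·Var(U), so Var(U) = 1993.6225/(-1.9)² = 552.25.

E(U) = 98.7, Var(U) = 552.25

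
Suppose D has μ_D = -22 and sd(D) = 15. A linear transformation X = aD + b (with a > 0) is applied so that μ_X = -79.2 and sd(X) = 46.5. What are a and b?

sd(X) = a·sd(D) (a > 0), so a = 46.5/15 = 3.1.
μ_X = a·μ_D + b, so b = -79.2 − 3.1·(-22) = -11.

a = 3.1, b = -11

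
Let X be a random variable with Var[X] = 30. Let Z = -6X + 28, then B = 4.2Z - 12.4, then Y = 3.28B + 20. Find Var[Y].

Var[Z] = (-6)²·30 = 1080.
Var[B] = 4.2²·1080 = 19051.2.
Var[Y] = 3.28²·19051.2 = 204960.43008.

Var[Y] = 204960.43008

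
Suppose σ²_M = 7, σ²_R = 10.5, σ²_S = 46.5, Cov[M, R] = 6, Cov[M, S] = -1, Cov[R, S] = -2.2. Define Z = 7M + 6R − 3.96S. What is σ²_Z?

σ²_Z = a²·σ²_M + b²·σ²_R + c²·σ²_S + 2ab·Cov[M, R] + 2ac·Cov[M, S] + 2bc·Cov[R, S], with a = 7, b = 6, c = -3.96.
= 343 + 378 + 729.1944 + 504 + 55.44 + 104.544
= 2114.1784.

σ²_Z = 2114.1784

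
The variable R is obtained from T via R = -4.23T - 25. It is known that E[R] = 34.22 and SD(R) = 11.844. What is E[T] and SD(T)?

E[T] = -14, SD(T) = 2.8

From R = -4.23T - 25: E[R] = a·E[T] + b, so E[T] = (E[R] − b)/a = (34.22 − (-25))/(-4.23) = -14.
SD(R) = |a|·SD(T), so SD(T) = 11.844/|-4.23| = 2.8.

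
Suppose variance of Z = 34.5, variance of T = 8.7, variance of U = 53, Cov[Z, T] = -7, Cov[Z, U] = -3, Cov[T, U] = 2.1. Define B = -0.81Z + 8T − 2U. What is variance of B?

variance of B = 805.23545

variance of B = a²·variance of Z + b²·variance of T + c²·variance of U + 2ab·Cov[Z, T] + 2ac·Cov[Z, U] + 2bc·Cov[T, U], with a = -0.81, b = 8, c = -2.
= 22.63545 + 556.8 + 212 + 90.72 + (-9.72) + (-67.2)
= 805.23545.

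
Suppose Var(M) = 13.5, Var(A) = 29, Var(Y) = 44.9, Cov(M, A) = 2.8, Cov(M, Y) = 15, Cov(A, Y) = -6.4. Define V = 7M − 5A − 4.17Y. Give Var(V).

Var(V) = a²·Var(M) + b²·Var(A) + c²·Var(Y) + 2ab·Cov(M, A) + 2ac·Cov(M, Y) + 2bc·Cov(A, Y), with a = 7, b = -5, c = -4.17.
= 661.5 + 725 + 780.76161 + (-196) + (-875.7) + (-266.88)
= 828.68161.

Var(V) = 828.68161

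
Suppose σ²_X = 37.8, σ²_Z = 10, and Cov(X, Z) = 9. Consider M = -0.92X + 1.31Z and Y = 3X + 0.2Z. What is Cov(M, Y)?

Cov(M, Y) = -67.994

By bilinearity, Cov(M, Y) = ac·σ²_X + bd·σ²_Z + (ad+bc)·Cov(X, Z), with a=-0.92, b=1.31, c=3, d=0.2.
ac·σ²_X = (-0.92)·3·37.8 = -104.328
bd·σ²_Z = 1.31·0.2·10 = 2.62
(ad+bc)·Cov(X, Z) = (3.746)·9 = 33.714
Cov(M, Y) = -104.328 + 2.62 + 33.714 = -67.994.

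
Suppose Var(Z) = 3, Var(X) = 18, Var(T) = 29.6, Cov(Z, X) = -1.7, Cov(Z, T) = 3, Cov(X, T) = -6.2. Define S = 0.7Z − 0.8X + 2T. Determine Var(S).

Var(S) = a²·Var(Z) + b²·Var(X) + c²·Var(T) + 2ab·Cov(Z, X) + 2ac·Cov(Z, T) + 2bc·Cov(X, T), with a = 0.7, b = -0.8, c = 2.
= 1.47 + 11.52 + 118.4 + 1.904 + 8.4 + 19.84
= 161.534.

Var(S) = 161.534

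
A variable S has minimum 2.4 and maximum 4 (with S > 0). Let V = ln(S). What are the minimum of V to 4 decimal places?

ln(S) is increasing on this domain, so min(V) comes from min(S) = 2.4: min(V) = ln(2.4) ≈ 0.8755.

min(V) = 0.8755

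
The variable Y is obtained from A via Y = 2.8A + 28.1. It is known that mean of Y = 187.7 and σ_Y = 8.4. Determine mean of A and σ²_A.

mean of A = 57, σ²_A = 9

From Y = 2.8A + 28.1: mean of Y = a·mean of A + b, so mean of A = (mean of Y − b)/a = (187.7 − 28.1)/2.8 = 57.
σ²_Y = 8.4² = 70.56.
σ²_Y = a²·σ²_A, so σ²_A = 70.56/2.8² = 9.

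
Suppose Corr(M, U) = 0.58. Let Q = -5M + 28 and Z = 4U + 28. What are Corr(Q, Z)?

Linear rescalings preserve |correlation|; the slopes -5 and 4 have opposite signs, so the correlation flips sign: Corr(Q, Z) = −Corr(M, U) = -0.58.

Corr(Q, Z) = -0.58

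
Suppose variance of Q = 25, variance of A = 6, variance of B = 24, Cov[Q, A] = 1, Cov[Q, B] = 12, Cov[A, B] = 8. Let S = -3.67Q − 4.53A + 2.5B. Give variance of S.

variance of S = 241.6981

variance of S = a²·variance of Q + b²·variance of A + c²·variance of B + 2ab·Cov[Q, A] + 2ac·Cov[Q, B] + 2bc·Cov[A, B], with a = -3.67, b = -4.53, c = 2.5.
= 336.7225 + 123.1254 + 150 + 33.2502 + (-220.2) + (-181.2)
= 241.6981.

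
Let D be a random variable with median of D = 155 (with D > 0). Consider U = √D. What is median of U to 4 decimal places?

median of U = 12.4499

√D is monotone on this domain, so median of U = √(155) ≈ 12.4499.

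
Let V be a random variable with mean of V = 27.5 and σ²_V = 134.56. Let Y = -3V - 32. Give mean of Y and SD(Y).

mean of Y = -114.5, SD(Y) = 34.8

Y = -3V - 32 is linear with a = -3, b = -32.
mean of Y = a·mean of V + b = (-3)·27.5 + (-32) = -114.5.
SD(V) = √134.56 = 11.6.
SD(Y) = |a|·SD(V) = |-3|·11.6 = 34.8.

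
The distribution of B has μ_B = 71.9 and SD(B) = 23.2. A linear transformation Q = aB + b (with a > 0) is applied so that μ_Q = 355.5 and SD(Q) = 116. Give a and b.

a = 5, b = -4

SD(Q) = a·SD(B) (a > 0), so a = 116/23.2 = 5.
μ_Q = a·μ_B + b, so b = 355.5 − 5·71.9 = -4.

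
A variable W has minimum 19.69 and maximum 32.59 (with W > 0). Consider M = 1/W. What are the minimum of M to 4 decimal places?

min(M) = 0.0307

1/W is decreasing on this domain, so min(M) comes from max(W) = 32.59: min(M) = 1/(32.59) ≈ 0.0307.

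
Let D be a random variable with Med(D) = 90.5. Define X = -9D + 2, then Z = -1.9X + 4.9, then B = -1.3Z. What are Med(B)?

Med(X) = (-9)·90.5 + 2 = -812.5.
Med(Z) = (-1.9)·(-812.5) + 4.9 = 1548.65.
Med(B) = (-1.3)·1548.65 = -2013.245.

Med(B) = -2013.245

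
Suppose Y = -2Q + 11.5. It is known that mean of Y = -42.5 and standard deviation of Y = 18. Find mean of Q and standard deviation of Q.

From Y = -2Q + 11.5: mean of Y = a·mean of Q + b, so mean of Q = (mean of Y − b)/a = (-42.5 − 11.5)/(-2) = 27.
standard deviation of Y = |a|·standard deviation of Q, so standard deviation of Q = 18/|-2| = 9.

mean of Q = 27, standard deviation of Q = 9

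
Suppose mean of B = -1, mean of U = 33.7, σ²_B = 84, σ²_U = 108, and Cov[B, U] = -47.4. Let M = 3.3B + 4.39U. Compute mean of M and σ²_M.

mean of M = 144.643, σ²_M = 1622.7792

mean of M = 3.3·mean of B + 4.39·mean of U = 3.3·(-1) + 4.39·33.7 = 144.643.
σ²_M = a²·σ²_B + b²·σ²_U + 2ab·Cov[B, U] with a = 3.3, b = 4.39.
= 3.3²·84 + 4.39²·108 + 2·3.3·4.39·(-47.4)
= 914.76 + 2081.3868 + (-1373.3676) = 1622.7792.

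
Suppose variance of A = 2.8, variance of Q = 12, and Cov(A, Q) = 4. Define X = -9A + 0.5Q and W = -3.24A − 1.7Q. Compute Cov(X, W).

By bilinearity, Cov(X, W) = ac·variance of A + bd·variance of Q + (ad+bc)·Cov(A, Q), with a=-9, b=0.5, c=-3.24, d=-1.7.
ac·variance of A = (-9)·(-3.24)·2.8 = 81.648
bd·variance of Q = 0.5·(-1.7)·12 = -10.2
(ad+bc)·Cov(A, Q) = (13.68)·4 = 54.72
Cov(X, W) = 81.648 + (-10.2) + 54.72 = 126.168.

Cov(X, W) = 126.168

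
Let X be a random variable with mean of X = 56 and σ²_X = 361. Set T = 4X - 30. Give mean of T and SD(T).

T = 4X - 30 is linear with a = 4, b = -30.
mean of T = a·mean of X + b = 4·56 + (-30) = 194.
SD(X) = √361 = 19.
SD(T) = |a|·SD(X) = |4|·19 = 76.

mean of T = 194, SD(T) = 76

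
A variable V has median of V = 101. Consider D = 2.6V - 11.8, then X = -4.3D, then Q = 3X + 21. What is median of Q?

median of D = 2.6·101 + (-11.8) = 250.8.
median of X = (-4.3)·250.8 = -1078.44.
median of Q = 3·(-1078.44) + 21 = -3214.32.

median of Q = -3214.32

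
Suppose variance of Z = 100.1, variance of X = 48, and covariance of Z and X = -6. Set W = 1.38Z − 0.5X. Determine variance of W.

variance of W = a²·variance of Z + b²·variance of X + 2ab·covariance of Z and X with a = 1.38, b = -0.5.
= 1.38²·100.1 + (-0.5)²·48 + 2·1.38·(-0.5)·(-6)
= 190.63044 + 12 + 8.28 = 210.91044.

variance of W = 210.91044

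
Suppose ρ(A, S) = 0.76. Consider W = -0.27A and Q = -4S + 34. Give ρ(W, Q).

Linear rescalings preserve correlation up to sign; here the slopes -0.27 and -4 have the same sign, so ρ(W, Q) = ρ(A, S) = 0.76.

ρ(W, Q) = 0.76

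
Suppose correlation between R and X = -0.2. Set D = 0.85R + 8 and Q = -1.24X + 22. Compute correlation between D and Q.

correlation between D and Q = 0.2

Linear rescalings preserve |correlation|; the slopes 0.85 and -1.24 have opposite signs, so the correlation flips sign: correlation between D and Q = −correlation between R and X = 0.2.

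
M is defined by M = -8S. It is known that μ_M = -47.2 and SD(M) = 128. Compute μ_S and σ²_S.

From M = -8S: μ_M = a·μ_S + b, so μ_S = (μ_M − b)/a = (-47.2 − 0)/(-8) = 5.9.
σ²_M = 128² = 16384.
σ²_M = a²·σ²_S, so σ²_S = 16384/(-8)² = 256.

μ_S = 5.9, σ²_S = 256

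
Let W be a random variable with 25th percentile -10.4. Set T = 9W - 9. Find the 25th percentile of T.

Since a = 9 > 0 the transformation is increasing, so the 25th percentile of T = a·(P_{25} of W) + b = 9·(-10.4) + (-9) = -102.6.

25th percentile of T = -102.6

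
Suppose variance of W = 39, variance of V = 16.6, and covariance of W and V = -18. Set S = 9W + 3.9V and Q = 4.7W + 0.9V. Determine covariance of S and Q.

covariance of S and Q = 1232.226

By bilinearity, covariance of S and Q = ac·variance of W + bd·variance of V + (ad+bc)·covariance of W and V, with a=9, b=3.9, c=4.7, d=0.9.
ac·variance of W = 9·4.7·39 = 1649.7
bd·variance of V = 3.9·0.9·16.6 = 58.266
(ad+bc)·covariance of W and V = (26.43)·(-18) = -475.74
covariance of S and Q = 1649.7 + 58.266 + (-475.74) = 1232.226.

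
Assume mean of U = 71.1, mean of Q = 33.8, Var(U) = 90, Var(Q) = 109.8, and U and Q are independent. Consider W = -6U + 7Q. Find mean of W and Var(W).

mean of W = -190, Var(W) = 8620.2

mean of W = (-6)·mean of U + 7·mean of Q = (-6)·71.1 + 7·33.8 = -190.
Var(W) = a²·Var(U) + b²·Var(Q) + 2ab·Cov(U, Q) with a = -6, b = 7.
Independence gives Cov(U, Q) = 0.
= (-6)²·90 + 7²·109.8 + 2·(-6)·7·0
= 3240 + 5380.2 + 0 = 8620.2.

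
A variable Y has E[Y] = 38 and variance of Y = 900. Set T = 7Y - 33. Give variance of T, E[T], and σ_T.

T = 7Y - 33 is linear with a = 7, b = -33.
variance of T = a²·variance of Y = 7²·900 = 44100 (the additive constant -33 does not affect variance).
E[T] = a·E[Y] + b = 7·38 + (-33) = 233.
σ_Y = √900 = 30.
σ_T = |a|·σ_Y = |7|·30 = 210.

variance of T = 44100, E[T] = 233, σ_T = 210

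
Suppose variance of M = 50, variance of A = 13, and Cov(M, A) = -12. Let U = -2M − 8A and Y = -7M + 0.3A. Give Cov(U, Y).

Cov(U, Y) = 4

By bilinearity, Cov(U, Y) = ac·variance of M + bd·variance of A + (ad+bc)·Cov(M, A), with a=-2, b=-8, c=-7, d=0.3.
ac·variance of M = (-2)·(-7)·50 = 700
bd·variance of A = (-8)·0.3·13 = -31.2
(ad+bc)·Cov(M, A) = (55.4)·(-12) = -664.8
Cov(U, Y) = 700 + (-31.2) + (-664.8) = 4.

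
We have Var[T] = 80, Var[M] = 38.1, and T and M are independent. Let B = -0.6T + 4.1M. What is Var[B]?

Var[B] = 669.261

Var[B] = a²·Var[T] + b²·Var[M] + 2ab·Cov[T, M] with a = -0.6, b = 4.1.
Independence gives Cov[T, M] = 0.
= (-0.6)²·80 + 4.1²·38.1 + 2·(-0.6)·4.1·0
= 28.8 + 640.461 + 0 = 669.261.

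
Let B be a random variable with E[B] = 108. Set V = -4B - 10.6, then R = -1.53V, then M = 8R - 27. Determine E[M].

E[M] = 5390.424

E[V] = (-4)·108 + (-10.6) = -442.6.
E[R] = (-1.53)·(-442.6) = 677.178.
E[M] = 8·677.178 + (-27) = 5390.424.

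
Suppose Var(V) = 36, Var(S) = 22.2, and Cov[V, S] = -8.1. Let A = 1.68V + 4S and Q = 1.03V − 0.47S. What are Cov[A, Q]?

Cov[A, Q] = -6.41784

By bilinearity, Cov[A, Q] = ac·Var(V) + bd·Var(S) + (ad+bc)·Cov[V, S], with a=1.68, b=4, c=1.03, d=-0.47.
ac·Var(V) = 1.68·1.03·36 = 62.2944
bd·Var(S) = 4·(-0.47)·22.2 = -41.736
(ad+bc)·Cov[V, S] = (3.3304)·(-8.1) = -26.97624
Cov[A, Q] = 62.2944 + (-41.736) + (-26.97624) = -6.41784.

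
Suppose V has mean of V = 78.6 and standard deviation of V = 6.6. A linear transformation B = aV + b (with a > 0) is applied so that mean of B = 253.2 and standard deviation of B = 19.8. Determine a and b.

standard deviation of B = a·standard deviation of V (a > 0), so a = 19.8/6.6 = 3.
mean of B = a·mean of V + b, so b = 253.2 − 3·78.6 = 17.4.

a = 3, b = 17.4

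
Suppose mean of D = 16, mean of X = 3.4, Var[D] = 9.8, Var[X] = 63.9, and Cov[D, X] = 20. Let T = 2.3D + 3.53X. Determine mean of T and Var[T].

mean of T = 48.802, Var[T] = 1172.85351

mean of T = 2.3·mean of D + 3.53·mean of X = 2.3·16 + 3.53·3.4 = 48.802.
Var[T] = a²·Var[D] + b²·Var[X] + 2ab·Cov[D, X] with a = 2.3, b = 3.53.
= 2.3²·9.8 + 3.53²·63.9 + 2·2.3·3.53·20
= 51.842 + 796.25151 + 324.76 = 1172.85351.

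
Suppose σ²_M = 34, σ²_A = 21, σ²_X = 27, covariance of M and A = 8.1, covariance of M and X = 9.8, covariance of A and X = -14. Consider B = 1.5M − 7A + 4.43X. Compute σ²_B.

σ²_B = 2463.7943

σ²_B = a²·σ²_M + b²·σ²_A + c²·σ²_X + 2ab·covariance of M and A + 2ac·covariance of M and X + 2bc·covariance of A and X, with a = 1.5, b = -7, c = 4.43.
= 76.5 + 1029 + 529.8723 + (-170.1) + 130.242 + 868.28
= 2463.7943.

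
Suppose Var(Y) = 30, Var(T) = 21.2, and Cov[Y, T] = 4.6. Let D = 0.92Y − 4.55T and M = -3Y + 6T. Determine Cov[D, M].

By bilinearity, Cov[D, M] = ac·Var(Y) + bd·Var(T) + (ad+bc)·Cov[Y, T], with a=0.92, b=-4.55, c=-3, d=6.
ac·Var(Y) = 0.92·(-3)·30 = -82.8
bd·Var(T) = (-4.55)·6·21.2 = -578.76
(ad+bc)·Cov[Y, T] = (19.17)·4.6 = 88.182
Cov[D, M] = -82.8 + (-578.76) + 88.182 = -573.378.

Cov[D, M] = -573.378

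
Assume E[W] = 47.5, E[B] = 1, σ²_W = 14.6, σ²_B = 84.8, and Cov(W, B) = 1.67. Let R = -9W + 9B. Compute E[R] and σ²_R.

E[R] = -418.5, σ²_R = 7780.86

E[R] = (-9)·E[W] + 9·E[B] = (-9)·47.5 + 9·1 = -418.5.
σ²_R = a²·σ²_W + b²·σ²_B + 2ab·Cov(W, B) with a = -9, b = 9.
= (-9)²·14.6 + 9²·84.8 + 2·(-9)·9·1.67
= 1182.6 + 6868.8 + (-270.54) = 7780.86.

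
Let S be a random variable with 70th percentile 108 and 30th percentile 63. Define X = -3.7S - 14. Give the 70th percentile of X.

Since a = -3.7 < 0 the transformation is decreasing, reversing order: the 70th percentile of X corresponds to the 30th percentile of S.
So P_{70}(X) = a·P_{30}(S) + b = (-3.7)·63 + (-14) = -247.1.

70th percentile of X = -247.1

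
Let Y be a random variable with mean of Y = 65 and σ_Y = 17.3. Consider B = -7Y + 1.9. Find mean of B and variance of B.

B = -7Y + 1.9 is linear with a = -7, b = 1.9.
mean of B = a·mean of Y + b = (-7)·65 + 1.9 = -453.1.
variance of Y = 17.3² = 299.29.
variance of B = a²·variance of Y = (-7)²·299.29 = 14665.21 (the additive constant 1.9 does not affect variance).

mean of B = -453.1, variance of B = 14665.21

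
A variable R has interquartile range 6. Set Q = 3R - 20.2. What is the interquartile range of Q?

Under Q = aR + b, IQR(Q) = |a|·IQR(R) = |3|·6 = 18 (shifts cancel; spread scales by |a|).

IQR(Q) = 18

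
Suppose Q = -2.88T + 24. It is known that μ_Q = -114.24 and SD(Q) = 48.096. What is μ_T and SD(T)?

From Q = -2.88T + 24: μ_Q = a·μ_T + b, so μ_T = (μ_Q − b)/a = (-114.24 − 24)/(-2.88) = 48.
SD(Q) = |a|·SD(T), so SD(T) = 48.096/|-2.88| = 16.7.

μ_T = 48, SD(T) = 16.7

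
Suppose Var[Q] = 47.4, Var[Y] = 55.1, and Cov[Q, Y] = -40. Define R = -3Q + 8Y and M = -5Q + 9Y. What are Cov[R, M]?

By bilinearity, Cov[R, M] = ac·Var[Q] + bd·Var[Y] + (ad+bc)·Cov[Q, Y], with a=-3, b=8, c=-5, d=9.
ac·Var[Q] = (-3)·(-5)·47.4 = 711
bd·Var[Y] = 8·9·55.1 = 3967.2
(ad+bc)·Cov[Q, Y] = (-67)·(-40) = 2680
Cov[R, M] = 711 + 3967.2 + 2680 = 7358.2.

Cov[R, M] = 7358.2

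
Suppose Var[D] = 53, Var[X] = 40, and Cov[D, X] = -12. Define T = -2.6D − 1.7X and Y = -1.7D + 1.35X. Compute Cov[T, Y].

By bilinearity, Cov[T, Y] = ac·Var[D] + bd·Var[X] + (ad+bc)·Cov[D, X], with a=-2.6, b=-1.7, c=-1.7, d=1.35.
ac·Var[D] = (-2.6)·(-1.7)·53 = 234.26
bd·Var[X] = (-1.7)·1.35·40 = -91.8
(ad+bc)·Cov[D, X] = (-0.62)·(-12) = 7.44
Cov[T, Y] = 234.26 + (-91.8) + 7.44 = 149.9.

Cov[T, Y] = 149.9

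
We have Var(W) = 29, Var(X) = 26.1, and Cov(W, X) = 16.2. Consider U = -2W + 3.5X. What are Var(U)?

Var(U) = a²·Var(W) + b²·Var(X) + 2ab·Cov(W, X) with a = -2, b = 3.5.
= (-2)²·29 + 3.5²·26.1 + 2·(-2)·3.5·16.2
= 116 + 319.725 + (-226.8) = 208.925.

Var(U) = 208.925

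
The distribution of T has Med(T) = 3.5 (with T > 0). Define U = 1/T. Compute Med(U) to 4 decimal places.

Med(U) = 0.2857

1/T is monotone on this domain, so Med(U) = 1/(3.5) ≈ 0.2857.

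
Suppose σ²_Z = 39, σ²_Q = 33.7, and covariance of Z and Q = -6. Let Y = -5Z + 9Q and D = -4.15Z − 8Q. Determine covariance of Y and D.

By bilinearity, covariance of Y and D = ac·σ²_Z + bd·σ²_Q + (ad+bc)·covariance of Z and Q, with a=-5, b=9, c=-4.15, d=-8.
ac·σ²_Z = (-5)·(-4.15)·39 = 809.25
bd·σ²_Q = 9·(-8)·33.7 = -2426.4
(ad+bc)·covariance of Z and Q = (2.65)·(-6) = -15.9
covariance of Y and D = 809.25 + (-2426.4) + (-15.9) = -1633.05.

covariance of Y and D = -1633.05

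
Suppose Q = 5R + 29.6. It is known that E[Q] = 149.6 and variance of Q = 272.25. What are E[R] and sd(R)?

E[R] = 24, sd(R) = 3.3

From Q = 5R + 29.6: E[Q] = a·E[R] + b, so E[R] = (E[Q] − b)/a = (149.6 − 29.6)/5 = 24.
sd(Q) = √272.25 = 16.5.
sd(Q) = |a|·sd(R), so sd(R) = 16.5/|5| = 3.3.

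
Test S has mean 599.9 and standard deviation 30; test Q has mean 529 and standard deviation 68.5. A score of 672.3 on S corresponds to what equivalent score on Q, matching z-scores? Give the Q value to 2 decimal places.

Q = 694.31

z = (672.3 − 599.9)/30 ≈ 2.4133.
Q = 529 + z·68.5 = 529 + (672.3 − 599.9)·68.5/30 ≈ 694.31.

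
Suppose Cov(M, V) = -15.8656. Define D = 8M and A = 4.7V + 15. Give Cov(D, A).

Cov(D, A) = a·c·Cov(M, V) = 8·4.7·(-15.8656) = -596.54656. Additive constants drop out.

Cov(D, A) = -596.54656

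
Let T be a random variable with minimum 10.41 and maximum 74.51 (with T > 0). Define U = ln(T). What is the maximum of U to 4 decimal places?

max(U) = 4.3109

ln(T) is increasing on this domain, so max(U) comes from max(T) = 74.51: max(U) = ln(74.51) ≈ 4.3109.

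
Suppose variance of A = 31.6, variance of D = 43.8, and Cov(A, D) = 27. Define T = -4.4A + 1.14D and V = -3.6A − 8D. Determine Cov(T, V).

Cov(T, V) = 940.68

By bilinearity, Cov(T, V) = ac·variance of A + bd·variance of D + (ad+bc)·Cov(A, D), with a=-4.4, b=1.14, c=-3.6, d=-8.
ac·variance of A = (-4.4)·(-3.6)·31.6 = 500.544
bd·variance of D = 1.14·(-8)·43.8 = -399.456
(ad+bc)·Cov(A, D) = (31.096)·27 = 839.592
Cov(T, V) = 500.544 + (-399.456) + 839.592 = 940.68.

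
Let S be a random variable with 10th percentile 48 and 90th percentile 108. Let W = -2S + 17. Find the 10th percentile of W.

10th percentile of W = -199

Since a = -2 < 0 the transformation is decreasing, reversing order: the 10th percentile of W corresponds to the 90th percentile of S.
So P_{10}(W) = a·P_{90}(S) + b = (-2)·108 + 17 = -199.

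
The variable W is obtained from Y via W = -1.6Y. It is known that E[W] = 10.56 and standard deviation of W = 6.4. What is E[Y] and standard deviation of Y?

E[Y] = -6.6, standard deviation of Y = 4

From W = -1.6Y: E[W] = a·E[Y] + b, so E[Y] = (E[W] − b)/a = (10.56 − 0)/(-1.6) = -6.6.
standard deviation of W = |a|·standard deviation of Y, so standard deviation of Y = 6.4/|-1.6| = 4.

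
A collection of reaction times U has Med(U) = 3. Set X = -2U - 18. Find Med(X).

A linear map preserves order up to sign, so Med(X) = a·Med(U) + b = (-2)·3 + (-18) = -24.

Med(X) = -24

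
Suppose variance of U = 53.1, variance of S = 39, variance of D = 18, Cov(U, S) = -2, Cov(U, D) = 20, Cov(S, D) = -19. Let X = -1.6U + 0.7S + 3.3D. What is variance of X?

variance of X = 56.566

variance of X = a²·variance of U + b²·variance of S + c²·variance of D + 2ab·Cov(U, S) + 2ac·Cov(U, D) + 2bc·Cov(S, D), with a = -1.6, b = 0.7, c = 3.3.
= 135.936 + 19.11 + 196.02 + 4.48 + (-211.2) + (-87.78)
= 56.566.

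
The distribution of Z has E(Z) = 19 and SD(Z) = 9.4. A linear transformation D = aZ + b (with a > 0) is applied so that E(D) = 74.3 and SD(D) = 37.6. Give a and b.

a = 4, b = -1.7

SD(D) = a·SD(Z) (a > 0), so a = 37.6/9.4 = 4.
E(D) = a·E(Z) + b, so b = 74.3 − 4·19 = -1.7.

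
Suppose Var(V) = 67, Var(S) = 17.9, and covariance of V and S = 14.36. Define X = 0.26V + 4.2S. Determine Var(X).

Var(X) = 351.64744

Var(X) = a²·Var(V) + b²·Var(S) + 2ab·covariance of V and S with a = 0.26, b = 4.2.
= 0.26²·67 + 4.2²·17.9 + 2·0.26·4.2·14.36
= 4.5292 + 315.756 + 31.36224 = 351.64744.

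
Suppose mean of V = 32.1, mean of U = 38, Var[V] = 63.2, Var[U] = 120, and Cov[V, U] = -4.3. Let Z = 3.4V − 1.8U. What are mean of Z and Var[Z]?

mean of Z = 40.74, Var[Z] = 1172.024

mean of Z = 3.4·mean of V + (-1.8)·mean of U = 3.4·32.1 + (-1.8)·38 = 40.74.
Var[Z] = a²·Var[V] + b²·Var[U] + 2ab·Cov[V, U] with a = 3.4, b = -1.8.
= 3.4²·63.2 + (-1.8)²·120 + 2·3.4·(-1.8)·(-4.3)
= 730.592 + 388.8 + 52.632 = 1172.024.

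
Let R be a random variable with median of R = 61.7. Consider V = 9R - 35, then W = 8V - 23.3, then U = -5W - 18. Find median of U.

median of V = 9·61.7 + (-35) = 520.3.
median of W = 8·520.3 + (-23.3) = 4139.1.
median of U = (-5)·4139.1 + (-18) = -20713.5.

median of U = -20713.5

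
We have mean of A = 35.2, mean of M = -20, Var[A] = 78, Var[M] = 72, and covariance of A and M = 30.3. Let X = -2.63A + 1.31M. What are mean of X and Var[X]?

mean of X = (-2.63)·mean of A + 1.31·mean of M = (-2.63)·35.2 + 1.31·(-20) = -118.776.
Var[X] = a²·Var[A] + b²·Var[M] + 2ab·covariance of A and M with a = -2.63, b = 1.31.
= (-2.63)²·78 + 1.31²·72 + 2·(-2.63)·1.31·30.3
= 539.5182 + 123.5592 + (-208.78518) = 454.29222.

mean of X = -118.776, Var[X] = 454.29222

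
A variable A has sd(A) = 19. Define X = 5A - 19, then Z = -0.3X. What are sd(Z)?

sd(X) = |5|·19 = 95.
sd(Z) = |-0.3|·95 = 28.5.

sd(Z) = 28.5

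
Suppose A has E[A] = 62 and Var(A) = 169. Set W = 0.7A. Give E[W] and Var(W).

E[W] = 43.4, Var(W) = 82.81

W = 0.7A is linear with a = 0.7, b = 0.
E[W] = a·E[A] + b = 0.7·62 = 43.4.
Var(W) = a²·Var(A) = 0.7²·169 = 82.81.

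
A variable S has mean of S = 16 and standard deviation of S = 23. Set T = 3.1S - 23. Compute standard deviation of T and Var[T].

standard deviation of T = 71.3, Var[T] = 5083.69

T = 3.1S - 23 is linear with a = 3.1, b = -23.
standard deviation of T = |a|·standard deviation of S = |3.1|·23 = 71.3.
Var[S] = 23² = 529.
Var[T] = a²·Var[S] = 3.1²·529 = 5083.69 (the additive constant -23 does not affect variance).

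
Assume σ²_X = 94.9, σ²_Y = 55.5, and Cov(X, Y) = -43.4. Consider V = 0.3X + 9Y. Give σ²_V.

σ²_V = a²·σ²_X + b²·σ²_Y + 2ab·Cov(X, Y) with a = 0.3, b = 9.
= 0.3²·94.9 + 9²·55.5 + 2·0.3·9·(-43.4)
= 8.541 + 4495.5 + (-234.36) = 4269.681.

σ²_V = 4269.681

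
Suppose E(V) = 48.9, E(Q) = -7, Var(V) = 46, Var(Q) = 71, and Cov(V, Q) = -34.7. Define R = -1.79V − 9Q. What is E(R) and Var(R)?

E(R) = -24.531, Var(R) = 4780.3546

E(R) = (-1.79)·E(V) + (-9)·E(Q) = (-1.79)·48.9 + (-9)·(-7) = -24.531.
Var(R) = a²·Var(V) + b²·Var(Q) + 2ab·Cov(V, Q) with a = -1.79, b = -9.
= (-1.79)²·46 + (-9)²·71 + 2·(-1.79)·(-9)·(-34.7)
= 147.3886 + 5751 + (-1118.034) = 4780.3546.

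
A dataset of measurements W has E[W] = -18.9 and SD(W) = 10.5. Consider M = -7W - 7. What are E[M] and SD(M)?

M = -7W - 7 is linear with a = -7, b = -7.
E[M] = a·E[W] + b = (-7)·(-18.9) + (-7) = 125.3.
SD(M) = |a|·SD(W) = |-7|·10.5 = 73.5.

E[M] = 125.3, SD(M) = 73.5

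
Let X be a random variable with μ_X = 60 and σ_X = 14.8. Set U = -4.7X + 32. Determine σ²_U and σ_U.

σ²_U = 4838.5936, σ_U = 69.56

U = -4.7X + 32 is linear with a = -4.7, b = 32.
σ²_X = 14.8² = 219.04.
σ²_U = a²·σ²_X = (-4.7)²·219.04 = 4838.5936 (the additive constant 32 does not affect variance).
σ_U = |a|·σ_X = |-4.7|·14.8 = 69.56.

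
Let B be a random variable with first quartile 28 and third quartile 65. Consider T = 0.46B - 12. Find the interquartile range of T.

IQR of B = Q3 − Q1 = 65 − 28 = 37.
Under T = aB + b, IQR(T) = |a|·IQR(B) = |0.46|·37 = 17.02 (shifts cancel; spread scales by |a|).

IQR(T) = 17.02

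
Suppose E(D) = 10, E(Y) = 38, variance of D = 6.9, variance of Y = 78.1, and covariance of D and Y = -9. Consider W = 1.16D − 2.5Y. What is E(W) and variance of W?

E(W) = -83.4, variance of W = 549.60964

E(W) = 1.16·E(D) + (-2.5)·E(Y) = 1.16·10 + (-2.5)·38 = -83.4.
variance of W = a²·variance of D + b²·variance of Y + 2ab·covariance of D and Y with a = 1.16, b = -2.5.
= 1.16²·6.9 + (-2.5)²·78.1 + 2·1.16·(-2.5)·(-9)
= 9.28464 + 488.125 + 52.2 = 549.60964.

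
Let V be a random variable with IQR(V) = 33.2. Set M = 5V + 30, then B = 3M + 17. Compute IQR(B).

IQR(B) = 498

IQR(M) = |5|·33.2 = 166.
IQR(B) = |3|·166 = 498.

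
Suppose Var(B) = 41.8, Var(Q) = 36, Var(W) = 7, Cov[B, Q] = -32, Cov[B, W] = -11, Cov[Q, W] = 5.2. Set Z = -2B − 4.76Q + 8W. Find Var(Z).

Var(Z) = a²·Var(B) + b²·Var(Q) + c²·Var(W) + 2ab·Cov[B, Q] + 2ac·Cov[B, W] + 2bc·Cov[Q, W], with a = -2, b = -4.76, c = 8.
= 167.2 + 815.6736 + 448 + (-609.28) + 352 + (-396.032)
= 777.5616.

Var(Z) = 777.5616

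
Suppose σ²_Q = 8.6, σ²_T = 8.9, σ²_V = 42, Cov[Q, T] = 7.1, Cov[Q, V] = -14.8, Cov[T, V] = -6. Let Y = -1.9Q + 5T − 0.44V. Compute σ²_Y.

σ²_Y = 128.4316

σ²_Y = a²·σ²_Q + b²·σ²_T + c²·σ²_V + 2ab·Cov[Q, T] + 2ac·Cov[Q, V] + 2bc·Cov[T, V], with a = -1.9, b = 5, c = -0.44.
= 31.046 + 222.5 + 8.1312 + (-134.9) + (-24.7456) + 26.4
= 128.4316.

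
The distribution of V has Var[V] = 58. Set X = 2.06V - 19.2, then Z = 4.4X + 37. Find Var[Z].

Var[X] = 2.06²·58 = 246.1288.
Var[Z] = 4.4²·246.1288 = 4765.053568.

Var[Z] = 4765.053568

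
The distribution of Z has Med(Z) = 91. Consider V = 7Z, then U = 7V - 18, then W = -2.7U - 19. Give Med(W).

Med(W) = -12009.7

Med(V) = 7·91 = 637.
Med(U) = 7·637 + (-18) = 4441.
Med(W) = (-2.7)·4441 + (-19) = -12009.7.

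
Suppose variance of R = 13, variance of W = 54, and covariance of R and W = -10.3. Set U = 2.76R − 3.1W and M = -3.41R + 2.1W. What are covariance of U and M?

By bilinearity, covariance of U and M = ac·variance of R + bd·variance of W + (ad+bc)·covariance of R and W, with a=2.76, b=-3.1, c=-3.41, d=2.1.
ac·variance of R = 2.76·(-3.41)·13 = -122.3508
bd·variance of W = (-3.1)·2.1·54 = -351.54
(ad+bc)·covariance of R and W = (16.367)·(-10.3) = -168.5801
covariance of U and M = -122.3508 + (-351.54) + (-168.5801) = -642.4709.

covariance of U and M = -642.4709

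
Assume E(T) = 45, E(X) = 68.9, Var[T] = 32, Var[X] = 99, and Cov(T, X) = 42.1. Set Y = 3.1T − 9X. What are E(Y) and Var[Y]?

E(Y) = -480.6, Var[Y] = 5977.34

E(Y) = 3.1·E(T) + (-9)·E(X) = 3.1·45 + (-9)·68.9 = -480.6.
Var[Y] = a²·Var[T] + b²·Var[X] + 2ab·Cov(T, X) with a = 3.1, b = -9.
= 3.1²·32 + (-9)²·99 + 2·3.1·(-9)·42.1
= 307.52 + 8019 + (-2349.18) = 5977.34.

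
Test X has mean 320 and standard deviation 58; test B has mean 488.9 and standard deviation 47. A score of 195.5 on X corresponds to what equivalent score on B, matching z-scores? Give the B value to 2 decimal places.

B = 388.01

z = (195.5 − 320)/58 ≈ -2.1466.
B = 488.9 + z·47 = 488.9 + (195.5 − 320)·47/58 ≈ 388.01.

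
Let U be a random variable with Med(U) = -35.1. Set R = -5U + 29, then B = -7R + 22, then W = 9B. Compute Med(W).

Med(W) = -12685.5

Med(R) = (-5)·(-35.1) + 29 = 204.5.
Med(B) = (-7)·204.5 + 22 = -1409.5.
Med(W) = 9·(-1409.5) = -12685.5.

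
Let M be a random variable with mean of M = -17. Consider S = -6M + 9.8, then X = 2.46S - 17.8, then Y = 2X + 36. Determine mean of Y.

mean of Y = 550.456

mean of S = (-6)·(-17) + 9.8 = 111.8.
mean of X = 2.46·111.8 + (-17.8) = 257.228.
mean of Y = 2·257.228 + 36 = 550.456.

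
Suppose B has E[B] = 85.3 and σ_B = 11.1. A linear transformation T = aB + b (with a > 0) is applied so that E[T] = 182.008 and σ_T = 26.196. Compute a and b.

a = 2.36, b = -19.3

σ_T = a·σ_B (a > 0), so a = 26.196/11.1 = 2.36.
E[T] = a·E[B] + b, so b = 182.008 − 2.36·85.3 = -19.3.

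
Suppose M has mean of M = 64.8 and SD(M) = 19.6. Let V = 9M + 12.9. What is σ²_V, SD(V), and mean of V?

σ²_V = 31116.96, SD(V) = 176.4, mean of V = 596.1

V = 9M + 12.9 is linear with a = 9, b = 12.9.
σ²_M = 19.6² = 384.16.
σ²_V = a²·σ²_M = 9²·384.16 = 31116.96 (the additive constant 12.9 does not affect variance).
SD(V) = |a|·SD(M) = |9|·19.6 = 176.4.
mean of V = a·mean of M + b = 9·64.8 + 12.9 = 596.1.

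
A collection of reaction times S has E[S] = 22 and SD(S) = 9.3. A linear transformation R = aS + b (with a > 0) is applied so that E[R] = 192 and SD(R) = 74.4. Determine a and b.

a = 8, b = 16

SD(R) = a·SD(S) (a > 0), so a = 74.4/9.3 = 8.
E[R] = a·E[S] + b, so b = 192 − 8·22 = 16.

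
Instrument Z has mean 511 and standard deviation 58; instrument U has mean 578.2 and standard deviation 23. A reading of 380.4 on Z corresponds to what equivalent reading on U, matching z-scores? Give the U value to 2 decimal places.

U = 526.41

z = (380.4 − 511)/58 ≈ -2.2517.
U = 578.2 + z·23 = 578.2 + (380.4 − 511)·23/58 ≈ 526.41.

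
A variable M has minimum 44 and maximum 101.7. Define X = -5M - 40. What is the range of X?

Range of M = 101.7 − 44 = 57.7.
Range(X) = |a|·Range(M) = |-5|·57.7 = 288.5.

Range(X) = 288.5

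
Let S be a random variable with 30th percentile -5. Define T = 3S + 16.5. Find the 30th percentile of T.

Since a = 3 > 0 the transformation is increasing, so the 30th percentile of T = a·(P_{30} of S) + b = 3·(-5) + 16.5 = 1.5.

30th percentile of T = 1.5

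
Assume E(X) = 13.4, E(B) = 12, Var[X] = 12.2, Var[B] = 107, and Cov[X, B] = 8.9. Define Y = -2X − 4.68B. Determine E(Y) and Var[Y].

E(Y) = (-2)·E(X) + (-4.68)·E(B) = (-2)·13.4 + (-4.68)·12 = -82.96.
Var[Y] = a²·Var[X] + b²·Var[B] + 2ab·Cov[X, B] with a = -2, b = -4.68.
= (-2)²·12.2 + (-4.68)²·107 + 2·(-2)·(-4.68)·8.9
= 48.8 + 2343.5568 + 166.608 = 2558.9648.

E(Y) = -82.96, Var[Y] = 2558.9648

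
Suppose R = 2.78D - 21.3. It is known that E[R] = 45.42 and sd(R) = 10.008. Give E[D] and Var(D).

E[D] = 24, Var(D) = 12.96

From R = 2.78D - 21.3: E[R] = a·E[D] + b, so E[D] = (E[R] − b)/a = (45.42 − (-21.3))/2.78 = 24.
Var(R) = 10.008² = 100.160064.
Var(R) = a²·Var(D), so Var(D) = 100.160064/2.78² = 12.96.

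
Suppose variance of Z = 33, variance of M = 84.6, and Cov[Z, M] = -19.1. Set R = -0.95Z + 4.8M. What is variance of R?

variance of R = 2153.1585

variance of R = a²·variance of Z + b²·variance of M + 2ab·Cov[Z, M] with a = -0.95, b = 4.8.
= (-0.95)²·33 + 4.8²·84.6 + 2·(-0.95)·4.8·(-19.1)
= 29.7825 + 1949.184 + 174.192 = 2153.1585.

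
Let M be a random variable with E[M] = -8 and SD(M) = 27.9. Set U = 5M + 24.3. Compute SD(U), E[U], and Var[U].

SD(U) = 139.5, E[U] = -15.7, Var[U] = 19460.25

U = 5M + 24.3 is linear with a = 5, b = 24.3.
SD(U) = |a|·SD(M) = |5|·27.9 = 139.5.
E[U] = a·E[M] + b = 5·(-8) + 24.3 = -15.7.
Var[M] = 27.9² = 778.41.
Var[U] = a²·Var[M] = 5²·778.41 = 19460.25 (the additive constant 24.3 does not affect variance).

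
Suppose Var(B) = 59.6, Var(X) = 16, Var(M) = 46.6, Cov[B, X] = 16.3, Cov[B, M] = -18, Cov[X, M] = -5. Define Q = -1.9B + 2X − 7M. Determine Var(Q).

Var(Q) = 2099.876

Var(Q) = a²·Var(B) + b²·Var(X) + c²·Var(M) + 2ab·Cov[B, X] + 2ac·Cov[B, M] + 2bc·Cov[X, M], with a = -1.9, b = 2, c = -7.
= 215.156 + 64 + 2283.4 + (-123.88) + (-478.8) + 140
= 2099.876.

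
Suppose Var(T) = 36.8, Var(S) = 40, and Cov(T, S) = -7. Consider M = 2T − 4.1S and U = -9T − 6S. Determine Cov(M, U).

Cov(M, U) = 147.3

By bilinearity, Cov(M, U) = ac·Var(T) + bd·Var(S) + (ad+bc)·Cov(T, S), with a=2, b=-4.1, c=-9, d=-6.
ac·Var(T) = 2·(-9)·36.8 = -662.4
bd·Var(S) = (-4.1)·(-6)·40 = 984
(ad+bc)·Cov(T, S) = (24.9)·(-7) = -174.3
Cov(M, U) = -662.4 + 984 + (-174.3) = 147.3.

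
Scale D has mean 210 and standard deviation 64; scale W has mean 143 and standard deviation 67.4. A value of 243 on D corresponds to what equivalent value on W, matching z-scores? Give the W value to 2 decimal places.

z = (243 − 210)/64 ≈ 0.5156.
W = 143 + z·67.4 = 143 + (243 − 210)·67.4/64 ≈ 177.75.

W = 177.75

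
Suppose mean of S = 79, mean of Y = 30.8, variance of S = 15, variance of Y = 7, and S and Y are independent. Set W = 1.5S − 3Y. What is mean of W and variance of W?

mean of W = 1.5·mean of S + (-3)·mean of Y = 1.5·79 + (-3)·30.8 = 26.1.
variance of W = a²·variance of S + b²·variance of Y + 2ab·Cov[S, Y] with a = 1.5, b = -3.
Independence gives Cov[S, Y] = 0.
= 1.5²·15 + (-3)²·7 + 2·1.5·(-3)·0
= 33.75 + 63 + 0 = 96.75.

mean of W = 26.1, variance of W = 96.75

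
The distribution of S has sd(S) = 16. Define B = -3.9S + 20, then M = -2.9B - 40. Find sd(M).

sd(B) = |-3.9|·16 = 62.4.
sd(M) = |-2.9|·62.4 = 180.96.

sd(M) = 180.96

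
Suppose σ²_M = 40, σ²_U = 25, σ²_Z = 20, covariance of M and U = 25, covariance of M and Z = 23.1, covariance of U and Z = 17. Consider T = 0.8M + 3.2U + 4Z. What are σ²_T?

σ²_T = 1312.64

σ²_T = a²·σ²_M + b²·σ²_U + c²·σ²_Z + 2ab·covariance of M and U + 2ac·covariance of M and Z + 2bc·covariance of U and Z, with a = 0.8, b = 3.2, c = 4.
= 25.6 + 256 + 320 + 128 + 147.84 + 435.2
= 1312.64.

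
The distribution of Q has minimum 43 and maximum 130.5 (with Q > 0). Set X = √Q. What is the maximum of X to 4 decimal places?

√Q is increasing on this domain, so max(X) comes from max(Q) = 130.5: max(X) = √(130.5) ≈ 11.4237.

max(X) = 11.4237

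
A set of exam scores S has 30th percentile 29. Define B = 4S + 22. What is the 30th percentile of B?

Since a = 4 > 0 the transformation is increasing, so the 30th percentile of B = a·(P_{30} of S) + b = 4·29 + 22 = 138.

30th percentile of B = 138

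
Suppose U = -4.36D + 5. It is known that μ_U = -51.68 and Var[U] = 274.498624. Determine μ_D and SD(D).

μ_D = 13, SD(D) = 3.8

From U = -4.36D + 5: μ_U = a·μ_D + b, so μ_D = (μ_U − b)/a = (-51.68 − 5)/(-4.36) = 13.
SD(U) = √274.498624 = 16.568.
SD(U) = |a|·SD(D), so SD(D) = 16.568/|-4.36| = 3.8.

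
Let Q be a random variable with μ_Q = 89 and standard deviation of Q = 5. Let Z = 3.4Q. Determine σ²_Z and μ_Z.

Z = 3.4Q is linear with a = 3.4, b = 0.
σ²_Q = 5² = 25.
σ²_Z = a²·σ²_Q = 3.4²·25 = 289.
μ_Z = a·μ_Q + b = 3.4·89 = 302.6.

σ²_Z = 289, μ_Z = 302.6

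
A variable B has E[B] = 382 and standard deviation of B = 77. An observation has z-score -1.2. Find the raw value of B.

B = 289.6

B = E[B] + z·standard deviation of B = 382 + (-1.2)·77 = 289.6.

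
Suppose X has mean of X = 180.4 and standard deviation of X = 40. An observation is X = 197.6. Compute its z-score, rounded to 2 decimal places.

z = (X − mean of X) / standard deviation of X = (197.6 − 180.4) / 40 = 0.43.

z = 0.43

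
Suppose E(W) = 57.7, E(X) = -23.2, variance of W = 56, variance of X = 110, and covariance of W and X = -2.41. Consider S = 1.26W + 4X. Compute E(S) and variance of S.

E(S) = 1.26·E(W) + 4·E(X) = 1.26·57.7 + 4·(-23.2) = -20.098.
variance of S = a²·variance of W + b²·variance of X + 2ab·covariance of W and X with a = 1.26, b = 4.
= 1.26²·56 + 4²·110 + 2·1.26·4·(-2.41)
= 88.9056 + 1760 + (-24.2928) = 1824.6128.

E(S) = -20.098, variance of S = 1824.6128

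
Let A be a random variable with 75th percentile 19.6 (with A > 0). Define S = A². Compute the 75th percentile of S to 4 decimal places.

75th percentile of S = 384.16

A² is increasing, so P_{75}(S) = g(P_{75}(A)) = 384.16.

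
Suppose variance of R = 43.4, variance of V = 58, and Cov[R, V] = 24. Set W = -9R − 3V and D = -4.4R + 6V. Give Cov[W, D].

By bilinearity, Cov[W, D] = ac·variance of R + bd·variance of V + (ad+bc)·Cov[R, V], with a=-9, b=-3, c=-4.4, d=6.
ac·variance of R = (-9)·(-4.4)·43.4 = 1718.64
bd·variance of V = (-3)·6·58 = -1044
(ad+bc)·Cov[R, V] = (-40.8)·24 = -979.2
Cov[W, D] = 1718.64 + (-1044) + (-979.2) = -304.56.

Cov[W, D] = -304.56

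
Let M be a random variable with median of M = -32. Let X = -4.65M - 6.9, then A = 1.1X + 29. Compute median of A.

median of A = 185.09

median of X = (-4.65)·(-32) + (-6.9) = 141.9.
median of A = 1.1·141.9 + 29 = 185.09.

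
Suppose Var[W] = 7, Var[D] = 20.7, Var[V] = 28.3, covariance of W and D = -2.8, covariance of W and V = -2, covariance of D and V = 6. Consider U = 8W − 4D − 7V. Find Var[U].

Var[U] = 2905.1

Var[U] = a²·Var[W] + b²·Var[D] + c²·Var[V] + 2ab·covariance of W and D + 2ac·covariance of W and V + 2bc·covariance of D and V, with a = 8, b = -4, c = -7.
= 448 + 331.2 + 1386.7 + 179.2 + 224 + 336
= 2905.1.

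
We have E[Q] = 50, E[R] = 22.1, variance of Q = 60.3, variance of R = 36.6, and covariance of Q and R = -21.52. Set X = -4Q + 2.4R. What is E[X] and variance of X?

E[X] = (-4)·E[Q] + 2.4·E[R] = (-4)·50 + 2.4·22.1 = -146.96.
variance of X = a²·variance of Q + b²·variance of R + 2ab·covariance of Q and R with a = -4, b = 2.4.
= (-4)²·60.3 + 2.4²·36.6 + 2·(-4)·2.4·(-21.52)
= 964.8 + 210.816 + 413.184 = 1588.8.

E[X] = -146.96, variance of X = 1588.8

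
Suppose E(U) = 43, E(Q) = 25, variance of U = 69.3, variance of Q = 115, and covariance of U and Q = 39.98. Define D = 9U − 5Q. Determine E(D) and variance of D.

E(D) = 262, variance of D = 4890.1

E(D) = 9·E(U) + (-5)·E(Q) = 9·43 + (-5)·25 = 262.
variance of D = a²·variance of U + b²·variance of Q + 2ab·covariance of U and Q with a = 9, b = -5.
= 9²·69.3 + (-5)²·115 + 2·9·(-5)·39.98
= 5613.3 + 2875 + (-3598.2) = 4890.1.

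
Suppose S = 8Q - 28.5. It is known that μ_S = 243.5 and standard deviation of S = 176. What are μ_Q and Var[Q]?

From S = 8Q - 28.5: μ_S = a·μ_Q + b, so μ_Q = (μ_S − b)/a = (243.5 − (-28.5))/8 = 34.
Var[S] = 176² = 30976.
Var[S] = a²·Var[Q], so Var[Q] = 30976/8² = 484.

μ_Q = 34, Var[Q] = 484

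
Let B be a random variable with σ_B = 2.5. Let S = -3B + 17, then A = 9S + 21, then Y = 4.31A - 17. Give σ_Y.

σ_Y = 290.925

σ_S = |-3|·2.5 = 7.5.
σ_A = |9|·7.5 = 67.5.
σ_Y = |4.31|·67.5 = 290.925.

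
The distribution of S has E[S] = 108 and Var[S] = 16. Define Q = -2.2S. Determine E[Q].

Q = -2.2S is linear with a = -2.2, b = 0.
E[Q] = a·E[S] + b = (-2.2)·108 = -237.6.

E[Q] = -237.6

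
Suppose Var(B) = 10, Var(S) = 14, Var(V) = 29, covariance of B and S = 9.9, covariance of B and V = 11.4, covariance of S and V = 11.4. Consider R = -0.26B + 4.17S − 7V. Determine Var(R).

Var(R) = a²·Var(B) + b²·Var(S) + c²·Var(V) + 2ab·covariance of B and S + 2ac·covariance of B and V + 2bc·covariance of S and V, with a = -0.26, b = 4.17, c = -7.
= 0.676 + 243.4446 + 1421 + (-21.46716) + 41.496 + (-665.532)
= 1019.61744.

Var(R) = 1019.61744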